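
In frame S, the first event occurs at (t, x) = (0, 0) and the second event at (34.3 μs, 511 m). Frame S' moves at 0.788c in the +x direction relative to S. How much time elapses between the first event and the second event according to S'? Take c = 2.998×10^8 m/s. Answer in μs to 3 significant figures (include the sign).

γ = 1/√(1 − 0.788²) = 1.6242
Δt' = γ(Δt − vΔx/c²) = 1.6242 × (34.3 μs − 0.788×511 m / (2.998×10^8 m/s))
= 1.6242 × (32.957 μs) = 53.5 μs

Δt' ≈ 53.5 μs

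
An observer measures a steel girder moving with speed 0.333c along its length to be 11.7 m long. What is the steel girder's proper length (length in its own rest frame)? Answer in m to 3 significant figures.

L₀ ≈ 12.4 m

γ = 1/√(1 − 0.333²) = 1.0605
L₀ = γL = 1.0605 × 11.7 = 12.4 m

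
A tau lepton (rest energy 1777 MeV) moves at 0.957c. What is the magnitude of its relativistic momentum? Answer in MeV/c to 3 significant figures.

p ≈ 5860 MeV/c

γ = 1/√(1 − 0.957²) = 3.4472
p = γβm₀c = 3.4472 × 0.957 × 1777 MeV/c = 5860 MeV/c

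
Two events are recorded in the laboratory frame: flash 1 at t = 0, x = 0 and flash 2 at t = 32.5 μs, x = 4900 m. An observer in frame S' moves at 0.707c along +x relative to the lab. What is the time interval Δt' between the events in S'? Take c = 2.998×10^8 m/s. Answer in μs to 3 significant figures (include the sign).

γ = 1/√(1 − 0.707²) = 1.4140
Δt' = γ(Δt − vΔx/c²) = 1.4140 × (32.5 μs − 0.707×4900 m / (2.998×10^8 m/s))
= 1.4140 × (20.945 μs) = 29.6 μs

Δt' ≈ 29.6 μs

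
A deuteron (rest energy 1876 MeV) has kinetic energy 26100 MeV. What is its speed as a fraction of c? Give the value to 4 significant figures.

β ≈ 0.9977

γ = 1 + K/(m₀c²) = 1 + 26100/1876 = 14.9126
β = √(1 − 1/γ²) = 0.9977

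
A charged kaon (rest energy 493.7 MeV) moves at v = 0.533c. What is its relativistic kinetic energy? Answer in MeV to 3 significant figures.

γ = 1/√(1 − 0.533²) = 1.1819
K = (γ − 1)m₀c² = (1.1819 − 1) × 493.7 MeV = 0.18187 × 493.7 MeV = 89.8 MeV

K ≈ 89.8 MeV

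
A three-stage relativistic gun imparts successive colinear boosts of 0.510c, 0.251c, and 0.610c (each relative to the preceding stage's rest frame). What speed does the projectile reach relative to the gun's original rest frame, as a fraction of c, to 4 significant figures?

Compose boost 2: (0.251 + 0.510)/(1 + 0.251×0.510) = 0.7610/1.12801 = 0.674639
Compose boost 3: (0.610 + 0.674639)/(1 + 0.610×0.674639) = 1.28464/1.41153 = 0.9101

u ≈ 0.9101c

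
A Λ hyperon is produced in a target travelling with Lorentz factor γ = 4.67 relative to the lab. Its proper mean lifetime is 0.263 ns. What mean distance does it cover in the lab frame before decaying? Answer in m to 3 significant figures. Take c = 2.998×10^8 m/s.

β = √(1 − 1/γ²) = √(1 − 1/4.67²) = 0.97680
Dilated lifetime: Δt = γτ₀ = 4.67 × 0.263 ns = 1.2282 ns
d = vΔt = 0.97680c × 1.2282 ns = 2.9285×10^8 m/s × 1.2282×10^-9 s = 0.360 m

d ≈ 0.360 m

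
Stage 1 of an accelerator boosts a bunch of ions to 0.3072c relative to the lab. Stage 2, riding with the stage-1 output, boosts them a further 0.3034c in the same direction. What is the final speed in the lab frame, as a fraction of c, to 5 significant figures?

Compose boost 2: (0.3034 + 0.3072)/(1 + 0.3034×0.3072) = 0.61060/1.093204 = 0.55854

u ≈ 0.55854c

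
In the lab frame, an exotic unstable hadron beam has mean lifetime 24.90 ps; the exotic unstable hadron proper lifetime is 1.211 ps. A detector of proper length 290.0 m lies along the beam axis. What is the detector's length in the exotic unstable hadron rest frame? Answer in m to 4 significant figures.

L ≈ 14.10 m

Time dilation ⇒ γ = Δt/τ₀ = 24.90/1.211 = 20.5615
Length contraction: L = L₀/γ = 290.0/20.5615 = 14.10 m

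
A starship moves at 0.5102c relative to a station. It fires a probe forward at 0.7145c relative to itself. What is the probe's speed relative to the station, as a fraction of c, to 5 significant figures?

Relativistic velocity addition: u = (u' + v)/(1 + u'v/c²)
= (0.7145 + 0.5102)/(1 + 0.7145×0.5102) = 1.2247/1.364538 = 0.89752

u ≈ 0.89752c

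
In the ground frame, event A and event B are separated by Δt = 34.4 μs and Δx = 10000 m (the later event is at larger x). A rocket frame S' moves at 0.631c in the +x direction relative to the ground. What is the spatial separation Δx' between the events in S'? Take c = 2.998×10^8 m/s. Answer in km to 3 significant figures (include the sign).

γ = 1/√(1 − 0.631²) = 1.2890
Δx' = γ(Δx − vΔt) = 1.2890 × (10000 m − 0.631×(2.998×10^8 m/s)×34.4×10^-6 s)
= 1.2890 × (3492.4 m) = 4.50 km

Δx' ≈ 4.50 km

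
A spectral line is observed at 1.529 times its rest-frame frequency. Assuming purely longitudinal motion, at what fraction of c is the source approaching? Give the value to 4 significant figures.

f_obs/f_src = √((1+β)/(1−β)) = 1.529  ⇒  (1+β)/(1−β) = 2.33784
β = |1 − D²|/(1 + D²) = |1 − 2.33784|/(1 + 2.33784) = 0.4008

β ≈ 0.4008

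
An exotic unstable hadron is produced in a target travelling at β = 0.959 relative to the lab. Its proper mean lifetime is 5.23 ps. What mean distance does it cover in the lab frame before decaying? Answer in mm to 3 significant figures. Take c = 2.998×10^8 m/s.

γ = 1/√(1 − 0.959²) = 3.5285
Dilated lifetime: Δt = γτ₀ = 3.5285 × 5.23 ps = 18.454 ps
d = vΔt = 0.959c × 18.454 ps = 2.8751×10^8 m/s × 1.8454×10^-11 s = 5.31 mm

d ≈ 5.31 mm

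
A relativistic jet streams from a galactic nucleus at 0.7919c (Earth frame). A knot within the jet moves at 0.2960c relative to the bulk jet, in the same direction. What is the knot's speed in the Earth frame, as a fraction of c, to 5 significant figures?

u ≈ 0.88132c

Relativistic velocity addition: u = (u' + v)/(1 + u'v/c²)
= (0.2960 + 0.7919)/(1 + 0.2960×0.7919) = 1.0879/1.234402 = 0.88132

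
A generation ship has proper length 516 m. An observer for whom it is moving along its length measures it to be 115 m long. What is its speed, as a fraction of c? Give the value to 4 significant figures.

γ = L₀/L = 516/115 = 4.48696
β = √(1 − 1/γ²) = 0.9748

β ≈ 0.9748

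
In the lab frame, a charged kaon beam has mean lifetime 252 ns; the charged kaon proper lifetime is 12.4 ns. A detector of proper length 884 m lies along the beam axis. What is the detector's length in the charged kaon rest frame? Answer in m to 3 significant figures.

L ≈ 43.5 m

Time dilation ⇒ γ = Δt/τ₀ = 252/12.4 = 20.323
Length contraction: L = L₀/γ = 884/20.323 = 43.5 m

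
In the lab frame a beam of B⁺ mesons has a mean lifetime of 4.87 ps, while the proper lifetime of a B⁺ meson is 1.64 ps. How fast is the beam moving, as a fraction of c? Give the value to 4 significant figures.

β ≈ 0.9416

γ = Δt/τ₀ = 4.87/1.64 = 2.96951
β = √(1 − 1/γ²) = √(1 − 1/2.96951²) = 0.9416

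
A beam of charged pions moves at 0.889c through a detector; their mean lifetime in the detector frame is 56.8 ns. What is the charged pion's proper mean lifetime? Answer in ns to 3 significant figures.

γ = 1/√(1 − 0.889²) = 2.1838
Proper time: τ₀ = Δt/γ = 56.8/2.1838 = 26.0 ns

τ₀ ≈ 26.0 ns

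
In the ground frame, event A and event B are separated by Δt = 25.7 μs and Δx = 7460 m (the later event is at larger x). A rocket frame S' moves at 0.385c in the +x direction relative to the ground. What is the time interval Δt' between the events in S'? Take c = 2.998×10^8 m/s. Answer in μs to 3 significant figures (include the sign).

γ = 1/√(1 − 0.385²) = 1.0835
Δt' = γ(Δt − vΔx/c²) = 1.0835 × (25.7 μs − 0.385×7460 m / (2.998×10^8 m/s))
= 1.0835 × (16.120 μs) = 17.5 μs

Δt' ≈ 17.5 μs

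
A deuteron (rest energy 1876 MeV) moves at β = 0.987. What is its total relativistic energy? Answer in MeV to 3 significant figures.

γ = 1/√(1 − 0.987²) = 6.2220
E = γm₀c² = 6.2220 × 1876 MeV = 11700 MeV

E ≈ 11700 MeV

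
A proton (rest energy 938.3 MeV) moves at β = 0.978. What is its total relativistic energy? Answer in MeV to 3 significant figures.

γ = 1/√(1 − 0.978²) = 4.7938
E = γm₀c² = 4.7938 × 938.3 MeV = 4500 MeV

E ≈ 4500 MeV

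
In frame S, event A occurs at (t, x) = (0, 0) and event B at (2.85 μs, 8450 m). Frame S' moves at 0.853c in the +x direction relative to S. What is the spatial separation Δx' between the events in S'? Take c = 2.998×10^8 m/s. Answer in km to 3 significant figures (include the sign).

Δx' ≈ 14.8 km

γ = 1/√(1 − 0.853²) = 1.9160
Δx' = γ(Δx − vΔt) = 1.9160 × (8450 m − 0.853×(2.998×10^8 m/s)×2.85×10^-6 s)
= 1.9160 × (7721.2 m) = 14.8 km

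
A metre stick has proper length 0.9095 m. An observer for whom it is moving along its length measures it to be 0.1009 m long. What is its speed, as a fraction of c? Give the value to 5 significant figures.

β ≈ 0.99383

γ = L₀/L = 0.9095/0.1009 = 9.013875
β = √(1 − 1/γ²) = 0.99383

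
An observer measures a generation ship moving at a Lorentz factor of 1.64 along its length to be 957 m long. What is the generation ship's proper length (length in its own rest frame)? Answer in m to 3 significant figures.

γ = 1.64 (given)
L₀ = γL = 1.64 × 957 = 1570 m

L₀ ≈ 1570 m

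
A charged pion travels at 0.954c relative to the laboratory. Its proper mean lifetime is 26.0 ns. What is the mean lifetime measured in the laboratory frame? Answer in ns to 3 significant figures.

Δt ≈ 86.7 ns

γ = 1/√(1 − 0.954²) = 3.3355
Time dilation: Δt = γτ₀ = 3.3355 × 26.0 ns = 86.7 ns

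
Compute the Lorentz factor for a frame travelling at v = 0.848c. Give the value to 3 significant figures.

γ = 1/√(1 − β²) = 1/√(1 − 0.848²) = 1/√(0.28090) = 1.89

γ ≈ 1.89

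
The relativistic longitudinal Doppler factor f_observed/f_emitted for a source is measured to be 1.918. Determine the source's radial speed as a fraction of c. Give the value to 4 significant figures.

β ≈ 0.5725

f_obs/f_src = √((1+β)/(1−β)) = 1.918  ⇒  (1+β)/(1−β) = 3.67872
β = |1 − D²|/(1 + D²) = |1 − 3.67872|/(1 + 3.67872) = 0.5725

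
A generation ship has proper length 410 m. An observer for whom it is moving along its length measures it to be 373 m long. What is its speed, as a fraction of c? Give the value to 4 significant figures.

γ = L₀/L = 410/373 = 1.09920
β = √(1 − 1/γ²) = 0.4151

β ≈ 0.4151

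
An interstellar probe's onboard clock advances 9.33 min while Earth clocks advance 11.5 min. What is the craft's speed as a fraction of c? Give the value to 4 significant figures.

β ≈ 0.5846

γ = Δt/τ₀ = 11.5/9.33 = 1.23258
β = √(1 − 1/γ²) = √(1 − 1/1.23258²) = 0.5846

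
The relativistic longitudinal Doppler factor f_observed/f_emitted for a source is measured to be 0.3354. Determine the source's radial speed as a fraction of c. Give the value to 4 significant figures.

β ≈ 0.7978

f_obs/f_src = √((1−β)/(1+β)) = 0.3354  ⇒  (1−β)/(1+β) = 0.112493
β = |1 − D²|/(1 + D²) = |1 − 0.112493|/(1 + 0.112493) = 0.7978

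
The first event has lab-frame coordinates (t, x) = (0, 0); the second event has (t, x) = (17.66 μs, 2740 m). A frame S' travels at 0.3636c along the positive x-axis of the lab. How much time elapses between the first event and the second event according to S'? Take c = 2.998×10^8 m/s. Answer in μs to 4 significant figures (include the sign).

Δt' ≈ 15.39 μs

γ = 1/√(1 − 0.3636²) = 1.07347
Δt' = γ(Δt − vΔx/c²) = 1.07347 × (17.66 μs − 0.3636×2740 m / (2.998×10^8 m/s))
= 1.07347 × (14.3369 μs) = 15.39 μs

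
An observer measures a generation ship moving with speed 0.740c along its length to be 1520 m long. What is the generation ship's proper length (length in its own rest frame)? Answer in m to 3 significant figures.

γ = 1/√(1 − 0.740²) = 1.4868
L₀ = γL = 1.4868 × 1520 = 2260 m

L₀ ≈ 2260 m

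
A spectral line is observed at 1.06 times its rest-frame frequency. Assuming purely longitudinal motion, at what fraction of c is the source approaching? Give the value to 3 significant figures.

β ≈ 0.0582

f_obs/f_src = √((1+β)/(1−β)) = 1.06  ⇒  (1+β)/(1−β) = 1.1236
β = |1 − D²|/(1 + D²) = |1 − 1.1236|/(1 + 1.1236) = 0.0582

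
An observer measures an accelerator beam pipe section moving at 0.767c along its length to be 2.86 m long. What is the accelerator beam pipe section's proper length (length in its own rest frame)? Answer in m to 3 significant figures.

L₀ ≈ 4.46 m

γ = 1/√(1 − 0.767²) = 1.5585
L₀ = γL = 1.5585 × 2.86 = 4.46 m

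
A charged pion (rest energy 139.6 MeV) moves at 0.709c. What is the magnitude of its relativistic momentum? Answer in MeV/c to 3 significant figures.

p ≈ 140 MeV/c

γ = 1/√(1 − 0.709²) = 1.4180
p = γβm₀c = 1.4180 × 0.709 × 139.6 MeV/c = 140 MeV/c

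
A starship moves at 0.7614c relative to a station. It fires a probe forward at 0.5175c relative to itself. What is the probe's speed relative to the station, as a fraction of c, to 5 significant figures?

u ≈ 0.91742c

Relativistic velocity addition: u = (u' + v)/(1 + u'v/c²)
= (0.5175 + 0.7614)/(1 + 0.5175×0.7614) = 1.2789/1.394024 = 0.91742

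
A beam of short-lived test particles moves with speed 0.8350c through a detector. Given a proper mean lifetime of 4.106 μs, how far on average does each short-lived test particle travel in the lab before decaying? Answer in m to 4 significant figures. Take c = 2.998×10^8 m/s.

d ≈ 1868 m

γ = 1/√(1 − 0.8350²) = 1.81736
Dilated lifetime: Δt = γτ₀ = 1.81736 × 4.106 μs = 7.46206 μs
d = vΔt = 0.8350c × 7.46206 μs = 2.50333×10^8 m/s × 7.46206×10^-6 s = 1868 m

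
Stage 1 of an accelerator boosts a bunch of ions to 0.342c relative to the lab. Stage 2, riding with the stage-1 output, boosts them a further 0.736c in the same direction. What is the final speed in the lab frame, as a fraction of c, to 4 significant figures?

u ≈ 0.8612c

Compose boost 2: (0.736 + 0.342)/(1 + 0.736×0.342) = 1.078/1.25171 = 0.8612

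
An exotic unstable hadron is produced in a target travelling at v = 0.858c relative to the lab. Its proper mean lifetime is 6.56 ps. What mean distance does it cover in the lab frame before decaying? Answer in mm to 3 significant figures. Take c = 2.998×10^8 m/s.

γ = 1/√(1 − 0.858²) = 1.9469
Dilated lifetime: Δt = γτ₀ = 1.9469 × 6.56 ps = 12.771 ps
d = vΔt = 0.858c × 12.771 ps = 2.5723×10^8 m/s × 1.2771×10^-11 s = 3.29 mm

d ≈ 3.29 mm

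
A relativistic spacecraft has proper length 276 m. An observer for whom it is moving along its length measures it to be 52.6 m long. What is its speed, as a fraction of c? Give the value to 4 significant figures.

γ = L₀/L = 276/52.6 = 5.24715
β = √(1 − 1/γ²) = 0.9817

β ≈ 0.9817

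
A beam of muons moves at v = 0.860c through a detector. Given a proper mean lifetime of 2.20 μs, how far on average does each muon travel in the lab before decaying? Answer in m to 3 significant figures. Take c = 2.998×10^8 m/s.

γ = 1/√(1 − 0.860²) = 1.9597
Dilated lifetime: Δt = γτ₀ = 1.9597 × 2.20 μs = 4.3112 μs
d = vΔt = 0.860c × 4.3112 μs = 2.5783×10^8 m/s × 4.3112×10^-6 s = 1110 m

d ≈ 1110 m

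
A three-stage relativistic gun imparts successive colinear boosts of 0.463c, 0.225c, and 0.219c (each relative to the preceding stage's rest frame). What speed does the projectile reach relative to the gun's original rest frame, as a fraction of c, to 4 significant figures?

Compose boost 2: (0.225 + 0.463)/(1 + 0.225×0.463) = 0.6880/1.10417 = 0.623090
Compose boost 3: (0.219 + 0.623090)/(1 + 0.219×0.623090) = 0.842090/1.13646 = 0.7410

u ≈ 0.7410c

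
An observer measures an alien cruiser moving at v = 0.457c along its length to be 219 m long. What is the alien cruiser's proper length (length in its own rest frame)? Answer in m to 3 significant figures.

γ = 1/√(1 − 0.457²) = 1.1243
L₀ = γL = 1.1243 × 219 = 246 m

L₀ ≈ 246 m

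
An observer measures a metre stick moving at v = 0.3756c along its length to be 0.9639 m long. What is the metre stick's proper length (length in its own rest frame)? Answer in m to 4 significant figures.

γ = 1/√(1 − 0.3756²) = 1.07900
L₀ = γL = 1.07900 × 0.9639 = 1.040 m

L₀ ≈ 1.040 m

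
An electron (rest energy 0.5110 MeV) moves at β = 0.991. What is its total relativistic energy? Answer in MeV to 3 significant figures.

γ = 1/√(1 − 0.991²) = 7.4704
E = γm₀c² = 7.4704 × 0.5110 MeV = 3.82 MeV

E ≈ 3.82 MeV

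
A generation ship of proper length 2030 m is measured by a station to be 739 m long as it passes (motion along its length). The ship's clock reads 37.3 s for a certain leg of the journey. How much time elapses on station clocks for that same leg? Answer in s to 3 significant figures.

Δt ≈ 102 s

Length contraction ⇒ γ = L₀/L = 2030/739 = 2.7470
Time dilation: Δt = γτ₀ = 2.7470 × 37.3 s = 102 s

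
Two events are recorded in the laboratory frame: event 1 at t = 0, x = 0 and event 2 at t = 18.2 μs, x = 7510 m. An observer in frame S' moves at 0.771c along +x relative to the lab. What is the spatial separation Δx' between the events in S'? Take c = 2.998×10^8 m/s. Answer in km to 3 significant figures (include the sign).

Δx' ≈ 5.19 km

γ = 1/√(1 − 0.771²) = 1.5703
Δx' = γ(Δx − vΔt) = 1.5703 × (7510 m − 0.771×(2.998×10^8 m/s)×18.2×10^-6 s)
= 1.5703 × (3303.1 m) = 5.19 km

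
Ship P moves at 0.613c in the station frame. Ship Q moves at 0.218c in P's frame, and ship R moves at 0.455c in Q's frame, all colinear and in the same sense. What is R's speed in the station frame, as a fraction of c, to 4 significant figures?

u ≈ 0.8909c

Compose boost 2: (0.218 + 0.613)/(1 + 0.218×0.613) = 0.8310/1.13363 = 0.733041
Compose boost 3: (0.455 + 0.733041)/(1 + 0.455×0.733041) = 1.18804/1.33353 = 0.8909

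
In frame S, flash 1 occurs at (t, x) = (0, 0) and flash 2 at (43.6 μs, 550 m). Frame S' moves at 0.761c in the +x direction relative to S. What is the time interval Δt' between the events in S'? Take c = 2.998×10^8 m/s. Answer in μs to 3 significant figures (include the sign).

γ = 1/√(1 − 0.761²) = 1.5414
Δt' = γ(Δt − vΔx/c²) = 1.5414 × (43.6 μs − 0.761×550 m / (2.998×10^8 m/s))
= 1.5414 × (42.204 μs) = 65.1 μs

Δt' ≈ 65.1 μs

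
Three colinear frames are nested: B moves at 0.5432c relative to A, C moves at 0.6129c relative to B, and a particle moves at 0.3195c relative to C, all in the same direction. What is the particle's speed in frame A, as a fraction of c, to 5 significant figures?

u ≈ 0.92931c

Compose boost 2: (0.6129 + 0.5432)/(1 + 0.6129×0.5432) = 1.1561/1.332927 = 0.8673391
Compose boost 3: (0.3195 + 0.8673391)/(1 + 0.3195×0.8673391) = 1.186839/1.277115 = 0.92931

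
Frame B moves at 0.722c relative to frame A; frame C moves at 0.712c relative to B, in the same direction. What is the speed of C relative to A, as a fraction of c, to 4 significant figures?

Compose boost 2: (0.712 + 0.722)/(1 + 0.712×0.722) = 1.434/1.51406 = 0.9471

u ≈ 0.9471c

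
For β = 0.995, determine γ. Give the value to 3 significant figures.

γ ≈ 10.0

γ = 1/√(1 − β²) = 1/√(1 − 0.995²) = 1/√(0.0099750) = 10.0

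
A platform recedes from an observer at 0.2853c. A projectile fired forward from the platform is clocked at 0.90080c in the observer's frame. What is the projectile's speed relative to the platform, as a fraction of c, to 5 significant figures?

Inverse velocity addition: u' = (u − v)/(1 − uv/c²)
= (0.90080 − 0.2853)/(1 − 0.90080×0.2853) = 0.61550/0.7430018 = 0.82840

u' ≈ 0.82840c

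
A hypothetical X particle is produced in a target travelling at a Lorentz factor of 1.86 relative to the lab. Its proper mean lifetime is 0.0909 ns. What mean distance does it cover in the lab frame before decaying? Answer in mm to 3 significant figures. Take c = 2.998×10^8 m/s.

β = √(1 − 1/γ²) = √(1 − 1/1.86²) = 0.84318
Dilated lifetime: Δt = γτ₀ = 1.86 × 0.0909 ns = 0.16907 ns
d = vΔt = 0.84318c × 0.16907 ns = 2.5278×10^8 m/s × 1.6907×10^-10 s = 42.7 mm

d ≈ 42.7 mm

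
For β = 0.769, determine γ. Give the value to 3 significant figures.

γ = 1/√(1 − β²) = 1/√(1 − 0.769²) = 1/√(0.40864) = 1.56

γ ≈ 1.56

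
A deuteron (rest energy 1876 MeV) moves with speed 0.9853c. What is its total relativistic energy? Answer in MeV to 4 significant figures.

γ = 1/√(1 − 0.9853²) = 5.85367
E = γm₀c² = 5.85367 × 1876 MeV = 10980 MeV

E ≈ 10980 MeV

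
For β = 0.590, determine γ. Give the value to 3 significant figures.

γ ≈ 1.24

γ = 1/√(1 − β²) = 1/√(1 − 0.590²) = 1/√(0.65190) = 1.24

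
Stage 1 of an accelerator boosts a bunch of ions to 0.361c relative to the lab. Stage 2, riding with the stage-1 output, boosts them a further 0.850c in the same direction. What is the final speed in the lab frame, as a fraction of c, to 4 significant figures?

u ≈ 0.9267c

Compose boost 2: (0.850 + 0.361)/(1 + 0.850×0.361) = 1.211/1.30685 = 0.9267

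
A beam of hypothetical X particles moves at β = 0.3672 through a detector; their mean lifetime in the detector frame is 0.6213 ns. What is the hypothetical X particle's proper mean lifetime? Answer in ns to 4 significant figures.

τ₀ ≈ 0.5779 ns

γ = 1/√(1 − 0.3672²) = 1.07510
Proper time: τ₀ = Δt/γ = 0.6213/1.07510 = 0.5779 ns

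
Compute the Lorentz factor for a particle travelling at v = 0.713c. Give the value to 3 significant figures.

γ ≈ 1.43

γ = 1/√(1 − β²) = 1/√(1 − 0.713²) = 1/√(0.49163) = 1.43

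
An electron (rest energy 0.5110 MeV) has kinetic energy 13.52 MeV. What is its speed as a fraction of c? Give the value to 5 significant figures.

β ≈ 0.99934

γ = 1 + K/(m₀c²) = 1 + 13.52/0.5110 = 27.45793
β = √(1 − 1/γ²) = 0.99934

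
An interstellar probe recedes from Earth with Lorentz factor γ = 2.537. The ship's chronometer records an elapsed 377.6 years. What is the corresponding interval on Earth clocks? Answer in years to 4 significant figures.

γ = 2.537 (given)
Time dilation: Δt = γτ₀ = 2.537 × 377.6 years = 958.0 years

Δt ≈ 958.0 years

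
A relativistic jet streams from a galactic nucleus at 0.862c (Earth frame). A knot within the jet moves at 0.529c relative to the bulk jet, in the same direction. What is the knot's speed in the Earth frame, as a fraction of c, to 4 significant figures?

u ≈ 0.9554c

Relativistic velocity addition: u = (u' + v)/(1 + u'v/c²)
= (0.529 + 0.862)/(1 + 0.529×0.862) = 1.391/1.45600 = 0.9554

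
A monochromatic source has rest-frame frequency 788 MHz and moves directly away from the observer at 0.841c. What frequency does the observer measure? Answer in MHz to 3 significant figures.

f_obs ≈ 232 MHz

Relativistic Doppler: f_obs = f_src √((1−β)/(1+β))
= 788 × √(0.15900/1.8410) = 788 × 0.29388 = 232 MHz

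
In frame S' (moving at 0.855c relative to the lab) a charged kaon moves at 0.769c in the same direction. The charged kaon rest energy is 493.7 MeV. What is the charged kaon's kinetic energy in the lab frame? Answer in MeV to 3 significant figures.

K ≈ 1970 MeV

u_lab = (0.769 + 0.855)/(1 + 0.769×0.855) = 0.979792
γ = 1/√(1 − 0.979792²) = 4.9995
K = (γ − 1)m₀c² = (4.9995 − 1) × 493.7 = 3.9995 × 493.7 = 1970 MeV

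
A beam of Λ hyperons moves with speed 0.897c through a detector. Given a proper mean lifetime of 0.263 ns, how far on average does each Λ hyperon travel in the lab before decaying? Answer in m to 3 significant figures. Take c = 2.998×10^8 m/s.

γ = 1/√(1 − 0.897²) = 2.2623
Dilated lifetime: Δt = γτ₀ = 2.2623 × 0.263 ns = 0.59498 ns
d = vΔt = 0.897c × 0.59498 ns = 2.6892×10^8 m/s × 5.9498×10^-10 s = 0.160 m

d ≈ 0.160 m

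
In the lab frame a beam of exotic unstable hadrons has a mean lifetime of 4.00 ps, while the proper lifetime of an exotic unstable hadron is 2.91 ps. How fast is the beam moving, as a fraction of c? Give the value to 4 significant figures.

β ≈ 0.6861

γ = Δt/τ₀ = 4.00/2.91 = 1.37457
β = √(1 − 1/γ²) = √(1 − 1/1.37457²) = 0.6861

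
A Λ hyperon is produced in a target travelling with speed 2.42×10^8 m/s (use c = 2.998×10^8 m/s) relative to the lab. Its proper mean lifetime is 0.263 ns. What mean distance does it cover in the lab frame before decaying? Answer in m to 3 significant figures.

β = v/c = 2.42×10^8 / 2.998×10^8 = 0.80720
γ = 1/√(1 − 0.80720²) = 1.6941
Dilated lifetime: Δt = γτ₀ = 1.6941 × 0.263 ns = 0.44556 ns
d = vΔt = 0.80720c × 0.44556 ns = 2.4200×10^8 m/s × 4.4556×10^-10 s = 0.108 m

d ≈ 0.108 m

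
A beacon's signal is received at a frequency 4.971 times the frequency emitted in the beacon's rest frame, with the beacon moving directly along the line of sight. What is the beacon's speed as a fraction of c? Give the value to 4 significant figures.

β ≈ 0.9222

f_obs/f_src = √((1+β)/(1−β)) = 4.971  ⇒  (1+β)/(1−β) = 24.7108
β = |1 − D²|/(1 + D²) = |1 − 24.7108|/(1 + 24.7108) = 0.9222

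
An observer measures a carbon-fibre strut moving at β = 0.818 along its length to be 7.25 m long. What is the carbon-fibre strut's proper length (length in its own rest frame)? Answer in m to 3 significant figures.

L₀ ≈ 12.6 m

γ = 1/√(1 − 0.818²) = 1.7385
L₀ = γL = 1.7385 × 7.25 = 12.6 m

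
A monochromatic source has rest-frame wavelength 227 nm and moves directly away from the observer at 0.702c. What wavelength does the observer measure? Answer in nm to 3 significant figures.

λ_obs ≈ 542 nm

Relativistic Doppler: λ_obs = λ_src √((1+β)/(1−β))
= 227 × √(1.7020/0.29800) = 227 × 2.3899 = 542 nm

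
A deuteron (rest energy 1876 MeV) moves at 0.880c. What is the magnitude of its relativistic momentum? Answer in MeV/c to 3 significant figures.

γ = 1/√(1 − 0.880²) = 2.1054
p = γβm₀c = 2.1054 × 0.880 × 1876 MeV/c = 3480 MeV/c

p ≈ 3480 MeV/c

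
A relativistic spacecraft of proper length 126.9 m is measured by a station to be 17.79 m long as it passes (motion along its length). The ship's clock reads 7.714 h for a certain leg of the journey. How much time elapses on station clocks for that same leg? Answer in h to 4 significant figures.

Δt ≈ 55.03 h

Length contraction ⇒ γ = L₀/L = 126.9/17.79 = 7.13322
Time dilation: Δt = γτ₀ = 7.13322 × 7.714 h = 55.03 h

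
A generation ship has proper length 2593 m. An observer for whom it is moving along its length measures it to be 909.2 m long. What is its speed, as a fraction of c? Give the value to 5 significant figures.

β ≈ 0.93651

γ = L₀/L = 2593/909.2 = 2.851958
β = √(1 − 1/γ²) = 0.93651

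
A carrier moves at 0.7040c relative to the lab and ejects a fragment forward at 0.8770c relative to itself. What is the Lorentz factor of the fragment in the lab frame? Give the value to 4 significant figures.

u_lab = (0.8770 + 0.7040)/(1 + 0.8770×0.7040) = 1.5810/1.617408 = 0.9774899
γ = 1/√(1 − 0.9774899²) = 4.740

γ ≈ 4.740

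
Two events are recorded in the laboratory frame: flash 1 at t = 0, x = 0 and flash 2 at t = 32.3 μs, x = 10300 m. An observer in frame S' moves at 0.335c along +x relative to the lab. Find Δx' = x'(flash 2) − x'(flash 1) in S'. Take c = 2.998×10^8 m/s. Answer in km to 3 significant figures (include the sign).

γ = 1/√(1 − 0.335²) = 1.0613
Δx' = γ(Δx − vΔt) = 1.0613 × (10300 m − 0.335×(2.998×10^8 m/s)×32.3×10^-6 s)
= 1.0613 × (7056.0 m) = 7.49 km

Δx' ≈ 7.49 km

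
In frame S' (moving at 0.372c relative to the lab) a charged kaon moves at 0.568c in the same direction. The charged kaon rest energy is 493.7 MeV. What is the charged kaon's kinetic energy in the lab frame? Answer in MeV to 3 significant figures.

u_lab = (0.568 + 0.372)/(1 + 0.568×0.372) = 0.776028
γ = 1/√(1 − 0.776028²) = 1.5855
K = (γ − 1)m₀c² = (1.5855 − 1) × 493.7 = 0.58554 × 493.7 = 289 MeV

K ≈ 289 MeV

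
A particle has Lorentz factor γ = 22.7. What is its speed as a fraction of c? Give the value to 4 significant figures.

β = √(1 − 1/γ²) = √(1 − 1/22.7²) = √(0.998059) = 0.9990

β ≈ 0.9990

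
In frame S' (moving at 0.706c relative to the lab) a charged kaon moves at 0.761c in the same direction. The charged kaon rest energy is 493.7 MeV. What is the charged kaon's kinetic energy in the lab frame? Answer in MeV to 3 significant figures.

K ≈ 1160 MeV

u_lab = (0.761 + 0.706)/(1 + 0.761×0.706) = 0.954292
γ = 1/√(1 − 0.954292²) = 3.3459
K = (γ − 1)m₀c² = (3.3459 − 1) × 493.7 = 2.3459 × 493.7 = 1160 MeV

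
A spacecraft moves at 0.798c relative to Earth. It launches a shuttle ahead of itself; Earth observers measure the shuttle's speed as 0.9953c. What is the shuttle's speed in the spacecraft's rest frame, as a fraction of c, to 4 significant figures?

u' ≈ 0.9589c

Inverse velocity addition: u' = (u − v)/(1 − uv/c²)
= (0.9953 − 0.798)/(1 − 0.9953×0.798) = 0.1973/0.205751 = 0.9589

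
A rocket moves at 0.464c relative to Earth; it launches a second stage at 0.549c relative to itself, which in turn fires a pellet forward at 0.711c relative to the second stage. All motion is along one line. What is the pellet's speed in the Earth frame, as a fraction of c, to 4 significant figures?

Compose boost 2: (0.549 + 0.464)/(1 + 0.549×0.464) = 1.013/1.25474 = 0.807341
Compose boost 3: (0.711 + 0.807341)/(1 + 0.711×0.807341) = 1.51834/1.57402 = 0.9646

u ≈ 0.9646c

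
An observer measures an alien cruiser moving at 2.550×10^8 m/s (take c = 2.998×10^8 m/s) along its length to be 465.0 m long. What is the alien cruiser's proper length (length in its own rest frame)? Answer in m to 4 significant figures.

β = v/c = 2.550×10^8 / 2.998×10^8 = 0.850567
γ = 1/√(1 − 0.850567²) = 1.90162
L₀ = γL = 1.90162 × 465.0 = 884.3 m

L₀ ≈ 884.3 m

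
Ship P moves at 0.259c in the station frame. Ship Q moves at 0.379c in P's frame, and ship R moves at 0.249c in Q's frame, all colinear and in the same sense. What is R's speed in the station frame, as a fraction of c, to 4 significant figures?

u ≈ 0.7251c

Compose boost 2: (0.379 + 0.259)/(1 + 0.379×0.259) = 0.6380/1.09816 = 0.580971
Compose boost 3: (0.249 + 0.580971)/(1 + 0.249×0.580971) = 0.829971/1.14466 = 0.7251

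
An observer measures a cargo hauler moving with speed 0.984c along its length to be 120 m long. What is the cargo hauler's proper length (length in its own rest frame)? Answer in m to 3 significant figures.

γ = 1/√(1 − 0.984²) = 5.6127
L₀ = γL = 5.6127 × 120 = 674 m

L₀ ≈ 674 m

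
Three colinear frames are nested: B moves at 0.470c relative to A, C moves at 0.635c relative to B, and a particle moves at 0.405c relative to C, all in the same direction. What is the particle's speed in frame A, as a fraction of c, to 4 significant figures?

u ≈ 0.9341c

Compose boost 2: (0.635 + 0.470)/(1 + 0.635×0.470) = 1.105/1.29845 = 0.851015
Compose boost 3: (0.405 + 0.851015)/(1 + 0.405×0.851015) = 1.25601/1.34466 = 0.9341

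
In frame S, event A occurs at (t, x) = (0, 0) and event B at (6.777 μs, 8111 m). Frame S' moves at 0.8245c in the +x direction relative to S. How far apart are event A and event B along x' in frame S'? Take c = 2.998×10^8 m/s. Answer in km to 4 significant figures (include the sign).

Δx' ≈ 11.37 km

γ = 1/√(1 − 0.8245²) = 1.76722
Δx' = γ(Δx − vΔt) = 1.76722 × (8111 m − 0.8245×(2.998×10^8 m/s)×6.777×10^-6 s)
= 1.76722 × (6435.83 m) = 11.37 km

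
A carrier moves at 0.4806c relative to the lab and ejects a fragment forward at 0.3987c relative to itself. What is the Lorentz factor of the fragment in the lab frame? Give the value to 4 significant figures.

u_lab = (0.3987 + 0.4806)/(1 + 0.3987×0.4806) = 0.87930/1.191615 = 0.7379060
γ = 1/√(1 − 0.7379060²) = 1.482

γ ≈ 1.482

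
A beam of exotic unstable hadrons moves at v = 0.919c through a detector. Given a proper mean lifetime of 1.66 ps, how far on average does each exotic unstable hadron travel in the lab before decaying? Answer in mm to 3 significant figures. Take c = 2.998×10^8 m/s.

γ = 1/√(1 − 0.919²) = 2.5364
Dilated lifetime: Δt = γτ₀ = 2.5364 × 1.66 ps = 4.2104 ps
d = vΔt = 0.919c × 4.2104 ps = 2.7552×10^8 m/s × 4.2104×10^-12 s = 1.16 mm

d ≈ 1.16 mm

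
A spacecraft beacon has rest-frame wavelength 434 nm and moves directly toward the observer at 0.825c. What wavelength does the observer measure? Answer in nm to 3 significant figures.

λ_obs ≈ 134 nm

Relativistic Doppler: λ_obs = λ_src √((1−β)/(1+β))
= 434 × √(0.17500/1.8250) = 434 × 0.30966 = 134 nm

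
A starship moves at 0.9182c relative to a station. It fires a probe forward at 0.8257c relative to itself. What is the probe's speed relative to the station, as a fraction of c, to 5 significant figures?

u ≈ 0.99189c

Relativistic velocity addition: u = (u' + v)/(1 + u'v/c²)
= (0.8257 + 0.9182)/(1 + 0.8257×0.9182) = 1.7439/1.758158 = 0.99189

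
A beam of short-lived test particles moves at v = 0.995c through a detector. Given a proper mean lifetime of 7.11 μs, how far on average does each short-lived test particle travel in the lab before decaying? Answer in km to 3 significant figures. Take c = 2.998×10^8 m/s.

d ≈ 21.2 km

γ = 1/√(1 − 0.995²) = 10.013
Dilated lifetime: Δt = γτ₀ = 10.013 × 7.11 μs = 71.189 μs
d = vΔt = 0.995c × 71.189 μs = 2.9830×10^8 m/s × 7.1189×10^-5 s = 21.2 km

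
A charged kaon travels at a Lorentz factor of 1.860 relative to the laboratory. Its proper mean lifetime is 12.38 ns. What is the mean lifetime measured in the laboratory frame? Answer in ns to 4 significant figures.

γ = 1.860 (given)
Time dilation: Δt = γτ₀ = 1.860 × 12.38 ns = 23.03 ns

Δt ≈ 23.03 ns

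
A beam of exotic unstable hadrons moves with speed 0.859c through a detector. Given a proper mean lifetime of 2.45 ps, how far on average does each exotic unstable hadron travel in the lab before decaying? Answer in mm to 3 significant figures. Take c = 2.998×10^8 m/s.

γ = 1/√(1 − 0.859²) = 1.9532
Dilated lifetime: Δt = γτ₀ = 1.9532 × 2.45 ps = 4.7854 ps
d = vΔt = 0.859c × 4.7854 ps = 2.5753×10^8 m/s × 4.7854×10^-12 s = 1.23 mm

d ≈ 1.23 mm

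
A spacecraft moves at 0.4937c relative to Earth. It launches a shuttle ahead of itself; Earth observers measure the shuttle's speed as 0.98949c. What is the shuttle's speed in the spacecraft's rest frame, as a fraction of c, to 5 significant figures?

Inverse velocity addition: u' = (u − v)/(1 − uv/c²)
= (0.98949 − 0.4937)/(1 − 0.98949×0.4937) = 0.49579/0.5114888 = 0.96931

u' ≈ 0.96931c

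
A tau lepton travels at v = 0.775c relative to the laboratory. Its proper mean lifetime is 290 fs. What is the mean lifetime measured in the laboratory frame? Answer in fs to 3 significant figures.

Δt ≈ 459 fs

γ = 1/√(1 − 0.775²) = 1.5824
Time dilation: Δt = γτ₀ = 1.5824 × 290 fs = 459 fs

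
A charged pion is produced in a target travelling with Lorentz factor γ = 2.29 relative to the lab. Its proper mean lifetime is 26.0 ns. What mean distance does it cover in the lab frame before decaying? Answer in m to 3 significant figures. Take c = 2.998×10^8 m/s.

d ≈ 16.1 m

β = √(1 − 1/γ²) = √(1 − 1/2.29²) = 0.89962
Dilated lifetime: Δt = γτ₀ = 2.29 × 26.0 ns = 59.540 ns
d = vΔt = 0.89962c × 59.540 ns = 2.6970×10^8 m/s × 5.9540×10^-8 s = 16.1 m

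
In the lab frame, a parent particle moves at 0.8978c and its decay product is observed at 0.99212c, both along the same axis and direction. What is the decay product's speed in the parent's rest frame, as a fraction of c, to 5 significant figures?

Inverse velocity addition: u' = (u − v)/(1 − uv/c²)
= (0.99212 − 0.8978)/(1 − 0.99212×0.8978) = 0.094320/0.1092747 = 0.86315

u' ≈ 0.86315c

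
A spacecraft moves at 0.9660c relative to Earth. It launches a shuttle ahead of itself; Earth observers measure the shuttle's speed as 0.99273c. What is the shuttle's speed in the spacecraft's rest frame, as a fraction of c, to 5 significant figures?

Inverse velocity addition: u' = (u − v)/(1 − uv/c²)
= (0.99273 − 0.9660)/(1 − 0.99273×0.9660) = 0.026730/0.04102282 = 0.65159

u' ≈ 0.65159c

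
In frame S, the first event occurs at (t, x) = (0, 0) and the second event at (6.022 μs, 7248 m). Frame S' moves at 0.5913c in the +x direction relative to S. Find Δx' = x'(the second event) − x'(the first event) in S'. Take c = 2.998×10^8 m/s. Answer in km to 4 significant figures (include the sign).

γ = 1/√(1 − 0.5913²) = 1.24000
Δx' = γ(Δx − vΔt) = 1.24000 × (7248 m − 0.5913×(2.998×10^8 m/s)×6.022×10^-6 s)
= 1.24000 × (6180.47 m) = 7.664 km

Δx' ≈ 7.664 km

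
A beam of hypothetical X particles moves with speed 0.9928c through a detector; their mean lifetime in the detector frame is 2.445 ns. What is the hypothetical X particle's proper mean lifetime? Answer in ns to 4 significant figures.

γ = 1/√(1 − 0.9928²) = 8.34837
Proper time: τ₀ = Δt/γ = 2.445/8.34837 = 0.2929 ns

τ₀ ≈ 0.2929 ns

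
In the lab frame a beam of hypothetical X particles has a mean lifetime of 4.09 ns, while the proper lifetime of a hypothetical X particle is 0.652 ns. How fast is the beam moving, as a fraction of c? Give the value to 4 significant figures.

β ≈ 0.9872

γ = Δt/τ₀ = 4.09/0.652 = 6.27301
β = √(1 − 1/γ²) = √(1 − 1/6.27301²) = 0.9872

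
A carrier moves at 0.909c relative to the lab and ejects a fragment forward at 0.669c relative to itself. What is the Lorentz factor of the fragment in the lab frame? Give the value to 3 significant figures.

γ ≈ 5.19

u_lab = (0.669 + 0.909)/(1 + 0.669×0.909) = 1.578/1.60812 = 0.981269
γ = 1/√(1 − 0.981269²) = 5.19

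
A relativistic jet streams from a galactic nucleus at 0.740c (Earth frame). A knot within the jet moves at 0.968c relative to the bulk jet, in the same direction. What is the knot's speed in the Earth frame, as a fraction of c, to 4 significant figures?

Relativistic velocity addition: u = (u' + v)/(1 + u'v/c²)
= (0.968 + 0.740)/(1 + 0.968×0.740) = 1.708/1.71632 = 0.9952

u ≈ 0.9952c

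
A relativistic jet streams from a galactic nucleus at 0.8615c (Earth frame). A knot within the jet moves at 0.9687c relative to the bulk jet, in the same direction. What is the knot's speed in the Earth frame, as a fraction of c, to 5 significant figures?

u ≈ 0.99764c

Relativistic velocity addition: u = (u' + v)/(1 + u'v/c²)
= (0.9687 + 0.8615)/(1 + 0.9687×0.8615) = 1.8302/1.834535 = 0.99764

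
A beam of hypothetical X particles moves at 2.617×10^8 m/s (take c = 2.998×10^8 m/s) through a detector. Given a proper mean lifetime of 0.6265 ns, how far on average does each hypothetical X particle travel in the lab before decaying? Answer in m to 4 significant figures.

d ≈ 0.3361 m

β = v/c = 2.617×10^8 / 2.998×10^8 = 0.872915
γ = 1/√(1 − 0.872915²) = 2.04972
Dilated lifetime: Δt = γτ₀ = 2.04972 × 0.6265 ns = 1.28415 ns
d = vΔt = 0.872915c × 1.28415 ns = 2.61700×10^8 m/s × 1.28415×10^-9 s = 0.3361 m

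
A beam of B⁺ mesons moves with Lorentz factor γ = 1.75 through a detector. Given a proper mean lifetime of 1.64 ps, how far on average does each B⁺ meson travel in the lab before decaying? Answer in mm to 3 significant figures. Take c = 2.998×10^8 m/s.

d ≈ 0.706 mm

β = √(1 − 1/γ²) = √(1 − 1/1.75²) = 0.82065
Dilated lifetime: Δt = γτ₀ = 1.75 × 1.64 ps = 2.8700 ps
d = vΔt = 0.82065c × 2.8700 ps = 2.4603×10^8 m/s × 2.8700×10^-12 s = 0.706 mm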